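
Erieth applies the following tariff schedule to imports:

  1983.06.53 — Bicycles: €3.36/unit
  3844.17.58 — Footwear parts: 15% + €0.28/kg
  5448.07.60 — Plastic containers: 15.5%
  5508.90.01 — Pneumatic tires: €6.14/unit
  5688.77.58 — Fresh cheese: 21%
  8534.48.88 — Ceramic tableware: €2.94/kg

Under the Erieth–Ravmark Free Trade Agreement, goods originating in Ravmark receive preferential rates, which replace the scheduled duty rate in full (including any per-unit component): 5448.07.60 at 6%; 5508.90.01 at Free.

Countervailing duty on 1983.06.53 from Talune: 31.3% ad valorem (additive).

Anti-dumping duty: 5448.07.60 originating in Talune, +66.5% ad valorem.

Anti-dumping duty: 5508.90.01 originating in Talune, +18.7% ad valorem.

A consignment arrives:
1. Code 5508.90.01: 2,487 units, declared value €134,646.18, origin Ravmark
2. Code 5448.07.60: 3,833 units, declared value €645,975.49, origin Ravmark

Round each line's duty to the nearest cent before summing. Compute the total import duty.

€38,758.53

Line 1 (5508.90.01, Ravmark, 2,487 units, €134,646.18):
Base rate for 5508.90.01 is €6.14/unit.
Origin Ravmark qualifies under the Erieth–Ravmark agreement and 5508.90.01 is covered: preferential rate Free applies instead.
The additional-duty order on 5508.90.01 targets Talune, not Ravmark; it does not apply.
Duty = €134,646.18 × 0% = €0.00.
Line 2 (5448.07.60, Ravmark, 3,833 units, €645,975.49):
Base rate for 5448.07.60 is 15.5%.
Origin Ravmark qualifies under the Erieth–Ravmark agreement and 5448.07.60 is covered: preferential rate 6% applies instead.
The additional-duty order on 5448.07.60 targets Talune, not Ravmark; it does not apply.
Duty = €645,975.49 × 6% = €38,758.53.
Total = €0.00 + €38,758.53 = €38,758.53.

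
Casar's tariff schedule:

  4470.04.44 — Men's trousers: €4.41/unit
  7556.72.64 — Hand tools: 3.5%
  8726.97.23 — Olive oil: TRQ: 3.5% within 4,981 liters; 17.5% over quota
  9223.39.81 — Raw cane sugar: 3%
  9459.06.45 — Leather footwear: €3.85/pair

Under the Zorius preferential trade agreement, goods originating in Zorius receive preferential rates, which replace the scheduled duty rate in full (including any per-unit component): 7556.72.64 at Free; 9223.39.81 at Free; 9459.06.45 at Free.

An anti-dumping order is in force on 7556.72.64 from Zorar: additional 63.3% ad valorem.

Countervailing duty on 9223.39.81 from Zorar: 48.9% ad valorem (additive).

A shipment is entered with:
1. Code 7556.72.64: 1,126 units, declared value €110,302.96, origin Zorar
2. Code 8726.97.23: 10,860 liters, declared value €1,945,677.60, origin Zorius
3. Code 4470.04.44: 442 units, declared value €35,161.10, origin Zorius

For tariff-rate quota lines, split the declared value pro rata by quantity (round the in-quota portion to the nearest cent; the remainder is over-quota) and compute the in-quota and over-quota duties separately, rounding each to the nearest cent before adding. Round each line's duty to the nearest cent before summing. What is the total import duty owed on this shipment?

€291,189.75

Line 1 (7556.72.64, Zorar, 1,126 units, €110,302.96):
Base rate for 7556.72.64 is 3.5%.
7556.72.64 has an FTA preferential rate, but origin Zorar is not Zorius; base rate stands.
Additional duty on 7556.72.64 from Zorar: +63.3%. Applied ad valorem rate: 3.5% + 63.3% = 66.8%.
Duty = €110,302.96 × 66.8% = €73,682.38.
Line 2 (8726.97.23, Zorius, 10,860 liters, €1,945,677.60):
Code 8726.97.23 is under a tariff-rate quota (threshold 4,981 liters). In-quota: 4,981 liters at 3.5%; over-quota: 5,879 liters at 17.5%.
Pro-rata value split: in-quota = €1,945,677.60 × 4,981/10,860 = €892,395.96; over-quota = €1,945,677.60 − €892,395.96 = €1,053,281.64.
In-quota duty = €892,395.96 × 3.5% = €31,233.86. Over-quota duty = €1,053,281.64 × 17.5% = €184,324.29.
Line duty = €31,233.86 + €184,324.29 = €215,558.15.
Line 3 (4470.04.44, Zorius, 442 units, €35,161.10):
Base rate for 4470.04.44 is €4.41/unit.
Origin Zorius is the FTA partner but 4470.04.44 is not on the preference list; base rate stands.
Duty = 442 × €4.41 = €1,949.22.
Total = €73,682.38 + €215,558.15 + €1,949.22 = €291,189.75.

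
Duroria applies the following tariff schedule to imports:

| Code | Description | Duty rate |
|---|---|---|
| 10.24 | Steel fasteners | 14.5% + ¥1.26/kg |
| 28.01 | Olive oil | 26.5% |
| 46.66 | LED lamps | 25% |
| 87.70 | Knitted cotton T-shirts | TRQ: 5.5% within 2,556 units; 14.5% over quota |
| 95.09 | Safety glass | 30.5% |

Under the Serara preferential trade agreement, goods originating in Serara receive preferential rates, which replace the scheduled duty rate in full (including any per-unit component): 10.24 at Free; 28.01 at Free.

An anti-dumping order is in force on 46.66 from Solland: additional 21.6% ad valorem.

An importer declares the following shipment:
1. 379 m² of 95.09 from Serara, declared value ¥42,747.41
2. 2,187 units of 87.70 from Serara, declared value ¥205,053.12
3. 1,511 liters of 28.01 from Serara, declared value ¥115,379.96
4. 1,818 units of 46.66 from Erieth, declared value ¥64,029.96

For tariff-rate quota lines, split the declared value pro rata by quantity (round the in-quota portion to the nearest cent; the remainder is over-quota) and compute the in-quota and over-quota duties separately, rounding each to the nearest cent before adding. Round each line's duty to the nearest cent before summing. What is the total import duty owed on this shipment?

¥40,323.37

Line 1 (95.09, Serara, 379 m², ¥42,747.41):
Base rate for 95.09 is 30.5%.
Origin Serara is the FTA partner but 95.09 is not on the preference list; base rate stands.
Duty = ¥42,747.41 × 30.5% = ¥13,037.96.
Line 2 (87.70, Serara, 2,187 units, ¥205,053.12):
Code 87.70 is under a tariff-rate quota (threshold 2,556 units). Quantity 2,187 units is within the quota, so the in-quota rate 5.5% applies to the full value.
Duty = ¥205,053.12 × 5.5% = ¥11,277.92.
Line 3 (28.01, Serara, 1,511 liters, ¥115,379.96):
Base rate for 28.01 is 26.5%.
Origin Serara qualifies under the Duroria–Serara agreement and 28.01 is covered: preferential rate Free applies instead.
Duty = ¥115,379.96 × 0% = ¥0.00.
Line 4 (46.66, Erieth, 1,818 units, ¥64,029.96):
Base rate for 46.66 is 25%.
The additional-duty order on 46.66 targets Solland, not Erieth; it does not apply.
Duty = ¥64,029.96 × 25% = ¥16,007.49.
Total = ¥13,037.96 + ¥11,277.92 + ¥0.00 + ¥16,007.49 = ¥40,323.37.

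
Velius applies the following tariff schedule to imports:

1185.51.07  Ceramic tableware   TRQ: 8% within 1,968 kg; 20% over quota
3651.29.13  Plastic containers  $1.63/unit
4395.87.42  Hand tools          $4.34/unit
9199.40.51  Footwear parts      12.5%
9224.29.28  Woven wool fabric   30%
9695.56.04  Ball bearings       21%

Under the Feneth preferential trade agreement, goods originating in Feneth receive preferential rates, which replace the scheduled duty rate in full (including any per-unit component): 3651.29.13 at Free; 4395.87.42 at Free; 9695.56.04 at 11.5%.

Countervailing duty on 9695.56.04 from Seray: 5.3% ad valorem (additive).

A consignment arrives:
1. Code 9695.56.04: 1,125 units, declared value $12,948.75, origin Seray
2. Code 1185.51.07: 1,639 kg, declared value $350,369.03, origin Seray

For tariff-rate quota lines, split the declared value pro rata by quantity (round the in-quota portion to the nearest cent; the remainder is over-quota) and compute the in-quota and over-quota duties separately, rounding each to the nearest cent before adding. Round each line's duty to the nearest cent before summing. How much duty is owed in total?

$31,435.04

Line 1 (9695.56.04, Seray, 1,125 units, $12,948.75):
Base rate for 9695.56.04 is 21%.
9695.56.04 has an FTA preferential rate, but origin Seray is not Feneth; base rate stands.
Additional duty on 9695.56.04 from Seray: +5.3%. Applied ad valorem rate: 21% + 5.3% = 26.3%.
Duty = $12,948.75 × 26.3% = $3,405.52.
Line 2 (1185.51.07, Seray, 1,639 kg, $350,369.03):
Code 1185.51.07 is under a tariff-rate quota (threshold 1,968 kg). Quantity 1,639 kg is within the quota, so the in-quota rate 8% applies to the full value.
Duty = $350,369.03 × 8% = $28,029.52.
Total = $3,405.52 + $28,029.52 = $31,435.04.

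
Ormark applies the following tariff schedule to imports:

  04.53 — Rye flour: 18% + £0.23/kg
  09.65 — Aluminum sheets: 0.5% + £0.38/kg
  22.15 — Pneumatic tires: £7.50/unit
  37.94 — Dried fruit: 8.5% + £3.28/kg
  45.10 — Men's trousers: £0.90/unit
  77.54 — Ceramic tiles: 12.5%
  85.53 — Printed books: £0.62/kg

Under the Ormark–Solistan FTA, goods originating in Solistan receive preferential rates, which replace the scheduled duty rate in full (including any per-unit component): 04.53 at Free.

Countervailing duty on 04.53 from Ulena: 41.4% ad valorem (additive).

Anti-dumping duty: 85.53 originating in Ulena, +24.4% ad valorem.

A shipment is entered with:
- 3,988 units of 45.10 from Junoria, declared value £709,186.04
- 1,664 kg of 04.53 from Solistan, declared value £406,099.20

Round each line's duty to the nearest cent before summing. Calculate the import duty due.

£3,589.20

Line 1 (45.10, Junoria, 3,988 units, £709,186.04):
Base rate for 45.10 is £0.90/unit.
Duty = 3,988 × £0.90 = £3,589.20.
Line 2 (04.53, Solistan, 1,664 kg, £406,099.20):
Base rate for 04.53 is 18% + £0.23/kg.
Origin Solistan qualifies under the Ormark–Solistan agreement and 04.53 is covered: preferential rate Free applies instead.
The additional-duty order on 04.53 targets Ulena, not Solistan; it does not apply.
Duty = £406,099.20 × 0% = £0.00.
Total = £3,589.20 + £0.00 = £3,589.20.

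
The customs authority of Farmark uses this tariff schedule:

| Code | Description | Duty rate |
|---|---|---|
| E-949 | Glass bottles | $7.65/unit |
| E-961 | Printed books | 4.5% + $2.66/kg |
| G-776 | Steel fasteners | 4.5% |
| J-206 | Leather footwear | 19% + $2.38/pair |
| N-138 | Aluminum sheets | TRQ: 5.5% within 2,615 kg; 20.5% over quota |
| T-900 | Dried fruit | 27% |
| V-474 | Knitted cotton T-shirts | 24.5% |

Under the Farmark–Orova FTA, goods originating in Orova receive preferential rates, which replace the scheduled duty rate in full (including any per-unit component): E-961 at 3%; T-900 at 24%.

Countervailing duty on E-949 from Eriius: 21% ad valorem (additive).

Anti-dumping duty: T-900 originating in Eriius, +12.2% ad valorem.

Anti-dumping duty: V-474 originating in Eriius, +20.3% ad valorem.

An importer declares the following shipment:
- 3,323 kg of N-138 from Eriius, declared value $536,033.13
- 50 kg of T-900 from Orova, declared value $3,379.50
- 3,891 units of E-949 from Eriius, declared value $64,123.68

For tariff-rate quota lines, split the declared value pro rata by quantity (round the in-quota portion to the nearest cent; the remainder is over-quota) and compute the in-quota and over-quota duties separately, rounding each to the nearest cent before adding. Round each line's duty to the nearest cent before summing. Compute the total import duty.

Line 1 (N-138, Eriius, 3,323 kg, $536,033.13):
Code N-138 is under a tariff-rate quota (threshold 2,615 kg). In-quota: 2,615 kg at 5.5%; over-quota: 708 kg at 20.5%.
Pro-rata value split: in-quota = $536,033.13 × 2,615/3,323 = $421,825.65; over-quota = $536,033.13 − $421,825.65 = $114,207.48.
In-quota duty = $421,825.65 × 5.5% = $23,200.41. Over-quota duty = $114,207.48 × 20.5% = $23,412.53.
Line duty = $23,200.41 + $23,412.53 = $46,612.94.
Line 2 (T-900, Orova, 50 kg, $3,379.50):
Base rate for T-900 is 27%.
Origin Orova qualifies under the Farmark–Orova agreement and T-900 is covered: preferential rate 24% applies instead.
The additional-duty order on T-900 targets Eriius, not Orova; it does not apply.
Duty = $3,379.50 × 24% = $811.08.
Line 3 (E-949, Eriius, 3,891 units, $64,123.68):
Base rate for E-949 is $7.65/unit.
Additional duty on E-949 from Eriius: +21% ad valorem. Applied ad valorem rate = 21%.
Duty = $64,123.68 × 21% + 3,891 × $7.65 = $43,232.12.
Total = $46,612.94 + $811.08 + $43,232.12 = $90,656.14.

$90,656.14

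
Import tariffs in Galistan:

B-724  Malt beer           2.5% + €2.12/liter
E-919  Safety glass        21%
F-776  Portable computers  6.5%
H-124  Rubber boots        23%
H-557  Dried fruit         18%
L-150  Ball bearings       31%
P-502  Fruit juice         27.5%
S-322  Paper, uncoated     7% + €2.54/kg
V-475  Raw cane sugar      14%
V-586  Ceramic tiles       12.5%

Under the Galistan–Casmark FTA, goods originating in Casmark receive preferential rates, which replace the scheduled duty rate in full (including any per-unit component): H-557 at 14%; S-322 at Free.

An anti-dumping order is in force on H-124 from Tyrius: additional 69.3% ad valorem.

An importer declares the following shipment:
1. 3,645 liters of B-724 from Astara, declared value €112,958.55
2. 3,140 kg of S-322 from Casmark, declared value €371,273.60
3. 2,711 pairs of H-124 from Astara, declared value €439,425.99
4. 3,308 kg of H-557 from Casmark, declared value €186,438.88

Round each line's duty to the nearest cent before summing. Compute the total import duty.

€137,720.78

Line 1 (B-724, Astara, 3,645 liters, €112,958.55):
Base rate for B-724 is 2.5% + €2.12/liter.
Duty = €112,958.55 × 2.5% + 3,645 × €2.12 = €10,551.36.
Line 2 (S-322, Casmark, 3,140 kg, €371,273.60):
Base rate for S-322 is 7% + €2.54/kg.
Origin Casmark qualifies under the Galistan–Casmark agreement and S-322 is covered: preferential rate Free applies instead.
Duty = €371,273.60 × 0% = €0.00.
Line 3 (H-124, Astara, 2,711 pairs, €439,425.99):
Base rate for H-124 is 23%.
The additional-duty order on H-124 targets Tyrius, not Astara; it does not apply.
Duty = €439,425.99 × 23% = €101,067.98.
Line 4 (H-557, Casmark, 3,308 kg, €186,438.88):
Base rate for H-557 is 18%.
Origin Casmark qualifies under the Galistan–Casmark agreement and H-557 is covered: preferential rate 14% applies instead.
Duty = €186,438.88 × 14% = €26,101.44.
Total = €10,551.36 + €0.00 + €101,067.98 + €26,101.44 = €137,720.78.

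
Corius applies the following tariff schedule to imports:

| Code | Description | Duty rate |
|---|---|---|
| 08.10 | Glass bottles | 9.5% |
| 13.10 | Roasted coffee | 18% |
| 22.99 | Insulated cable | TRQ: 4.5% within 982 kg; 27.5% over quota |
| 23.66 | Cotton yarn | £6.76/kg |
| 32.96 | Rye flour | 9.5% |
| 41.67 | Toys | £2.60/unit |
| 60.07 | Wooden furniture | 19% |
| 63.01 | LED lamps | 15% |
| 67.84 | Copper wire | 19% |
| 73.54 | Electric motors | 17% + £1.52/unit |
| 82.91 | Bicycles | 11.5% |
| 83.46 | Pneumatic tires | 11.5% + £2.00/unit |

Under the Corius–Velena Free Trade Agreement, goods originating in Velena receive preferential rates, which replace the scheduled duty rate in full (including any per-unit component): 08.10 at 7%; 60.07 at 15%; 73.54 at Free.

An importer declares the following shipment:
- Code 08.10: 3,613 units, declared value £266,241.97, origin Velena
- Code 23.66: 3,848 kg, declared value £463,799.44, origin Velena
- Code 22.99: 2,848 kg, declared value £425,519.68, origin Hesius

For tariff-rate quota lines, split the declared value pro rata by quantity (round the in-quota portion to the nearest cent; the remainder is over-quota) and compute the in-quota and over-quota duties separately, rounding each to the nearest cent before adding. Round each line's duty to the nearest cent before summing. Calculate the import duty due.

£127,921.59

Line 1 (08.10, Velena, 3,613 units, £266,241.97):
Base rate for 08.10 is 9.5%.
Origin Velena qualifies under the Corius–Velena agreement and 08.10 is covered: preferential rate 7% applies instead.
Duty = £266,241.97 × 7% = £18,636.94.
Line 2 (23.66, Velena, 3,848 kg, £463,799.44):
Base rate for 23.66 is £6.76/kg.
Origin Velena is the FTA partner but 23.66 is not on the preference list; base rate stands.
Duty = 3,848 × £6.76 = £26,012.48.
Line 3 (22.99, Hesius, 2,848 kg, £425,519.68):
Code 22.99 is under a tariff-rate quota (threshold 982 kg). In-quota: 982 kg at 4.5%; over-quota: 1,866 kg at 27.5%.
Pro-rata value split: in-quota = £425,519.68 × 982/2,848 = £146,720.62; over-quota = £425,519.68 − £146,720.62 = £278,799.06.
In-quota duty = £146,720.62 × 4.5% = £6,602.43. Over-quota duty = £278,799.06 × 27.5% = £76,669.74.
Line duty = £6,602.43 + £76,669.74 = £83,272.17.
Total = £18,636.94 + £26,012.48 + £83,272.17 = £127,921.59.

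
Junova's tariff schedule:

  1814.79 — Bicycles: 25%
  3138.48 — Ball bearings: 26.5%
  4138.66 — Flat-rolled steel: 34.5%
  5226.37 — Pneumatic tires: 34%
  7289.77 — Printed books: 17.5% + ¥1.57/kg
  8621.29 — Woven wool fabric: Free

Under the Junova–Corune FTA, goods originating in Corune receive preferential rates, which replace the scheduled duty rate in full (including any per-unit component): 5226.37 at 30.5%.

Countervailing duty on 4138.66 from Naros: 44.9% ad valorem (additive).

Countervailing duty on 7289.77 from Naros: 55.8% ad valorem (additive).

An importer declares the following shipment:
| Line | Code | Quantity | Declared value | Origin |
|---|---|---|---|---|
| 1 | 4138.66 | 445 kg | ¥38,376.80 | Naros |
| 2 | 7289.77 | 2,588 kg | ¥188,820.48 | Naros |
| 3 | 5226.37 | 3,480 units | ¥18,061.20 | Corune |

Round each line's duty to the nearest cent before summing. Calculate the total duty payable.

¥178,448.42

Line 1 (4138.66, Naros, 445 kg, ¥38,376.80):
Base rate for 4138.66 is 34.5%.
Additional duty on 4138.66 from Naros: +44.9%. Applied ad valorem rate: 34.5% + 44.9% = 79.4%.
Duty = ¥38,376.80 × 79.4% = ¥30,471.18.
Line 2 (7289.77, Naros, 2,588 kg, ¥188,820.48):
Base rate for 7289.77 is 17.5% + ¥1.57/kg.
Additional duty on 7289.77 from Naros: +55.8%. Applied ad valorem rate: 17.5% + 55.8% = 73.3%.
Duty = ¥188,820.48 × 73.3% + 2,588 × ¥1.57 = ¥142,468.57.
Line 3 (5226.37, Corune, 3,480 units, ¥18,061.20):
Base rate for 5226.37 is 34%.
Origin Corune qualifies under the Junova–Corune agreement and 5226.37 is covered: preferential rate 30.5% applies instead.
Duty = ¥18,061.20 × 30.5% = ¥5,508.67.
Total = ¥30,471.18 + ¥142,468.57 + ¥5,508.67 = ¥178,448.42.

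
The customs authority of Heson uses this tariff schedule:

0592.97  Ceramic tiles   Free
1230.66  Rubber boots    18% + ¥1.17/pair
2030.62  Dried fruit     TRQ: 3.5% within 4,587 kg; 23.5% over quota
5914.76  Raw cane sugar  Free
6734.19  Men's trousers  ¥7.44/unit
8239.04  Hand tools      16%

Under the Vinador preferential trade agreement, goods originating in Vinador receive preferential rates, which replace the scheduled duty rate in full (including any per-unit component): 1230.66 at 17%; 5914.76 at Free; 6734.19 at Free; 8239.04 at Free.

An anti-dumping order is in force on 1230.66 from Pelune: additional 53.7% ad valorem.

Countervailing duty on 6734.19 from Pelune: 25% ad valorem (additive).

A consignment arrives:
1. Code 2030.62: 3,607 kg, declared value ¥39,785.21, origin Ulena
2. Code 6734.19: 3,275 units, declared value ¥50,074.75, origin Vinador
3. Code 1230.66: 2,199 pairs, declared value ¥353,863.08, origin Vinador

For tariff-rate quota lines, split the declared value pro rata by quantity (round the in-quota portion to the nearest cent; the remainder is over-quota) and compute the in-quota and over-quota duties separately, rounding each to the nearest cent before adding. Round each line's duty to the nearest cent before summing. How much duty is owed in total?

Line 1 (2030.62, Ulena, 3,607 kg, ¥39,785.21):
Code 2030.62 is under a tariff-rate quota (threshold 4,587 kg). Quantity 3,607 kg is within the quota, so the in-quota rate 3.5% applies to the full value.
Duty = ¥39,785.21 × 3.5% = ¥1,392.48.
Line 2 (6734.19, Vinador, 3,275 units, ¥50,074.75):
Base rate for 6734.19 is ¥7.44/unit.
Origin Vinador qualifies under the Heson–Vinador agreement and 6734.19 is covered: preferential rate Free applies instead.
The additional-duty order on 6734.19 targets Pelune, not Vinador; it does not apply.
Duty = ¥50,074.75 × 0% = ¥0.00.
Line 3 (1230.66, Vinador, 2,199 pairs, ¥353,863.08):
Base rate for 1230.66 is 18% + ¥1.17/pair.
Origin Vinador qualifies under the Heson–Vinador agreement and 1230.66 is covered: preferential rate 17% applies instead.
The additional-duty order on 1230.66 targets Pelune, not Vinador; it does not apply.
Duty = ¥353,863.08 × 17% = ¥60,156.72.
Total = ¥1,392.48 + ¥0.00 + ¥60,156.72 = ¥61,549.20.

¥61,549.20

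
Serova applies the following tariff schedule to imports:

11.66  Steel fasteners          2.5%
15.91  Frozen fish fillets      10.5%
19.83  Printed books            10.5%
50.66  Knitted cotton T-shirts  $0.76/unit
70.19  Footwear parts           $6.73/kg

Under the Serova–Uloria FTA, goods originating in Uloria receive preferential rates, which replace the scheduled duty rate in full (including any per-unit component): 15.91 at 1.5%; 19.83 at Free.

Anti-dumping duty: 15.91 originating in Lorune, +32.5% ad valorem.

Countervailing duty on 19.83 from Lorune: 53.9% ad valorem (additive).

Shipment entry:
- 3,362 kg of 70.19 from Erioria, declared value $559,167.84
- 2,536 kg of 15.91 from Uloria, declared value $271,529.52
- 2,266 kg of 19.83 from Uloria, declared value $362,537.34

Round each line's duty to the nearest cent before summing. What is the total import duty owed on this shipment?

Line 1 (70.19, Erioria, 3,362 kg, $559,167.84):
Base rate for 70.19 is $6.73/kg.
Duty = 3,362 × $6.73 = $22,626.26.
Line 2 (15.91, Uloria, 2,536 kg, $271,529.52):
Base rate for 15.91 is 10.5%.
Origin Uloria qualifies under the Serova–Uloria agreement and 15.91 is covered: preferential rate 1.5% applies instead.
The additional-duty order on 15.91 targets Lorune, not Uloria; it does not apply.
Duty = $271,529.52 × 1.5% = $4,072.94.
Line 3 (19.83, Uloria, 2,266 kg, $362,537.34):
Base rate for 19.83 is 10.5%.
Origin Uloria qualifies under the Serova–Uloria agreement and 19.83 is covered: preferential rate Free applies instead.
The additional-duty order on 19.83 targets Lorune, not Uloria; it does not apply.
Duty = $362,537.34 × 0% = $0.00.
Total = $22,626.26 + $4,072.94 + $0.00 = $26,699.20.

$26,699.20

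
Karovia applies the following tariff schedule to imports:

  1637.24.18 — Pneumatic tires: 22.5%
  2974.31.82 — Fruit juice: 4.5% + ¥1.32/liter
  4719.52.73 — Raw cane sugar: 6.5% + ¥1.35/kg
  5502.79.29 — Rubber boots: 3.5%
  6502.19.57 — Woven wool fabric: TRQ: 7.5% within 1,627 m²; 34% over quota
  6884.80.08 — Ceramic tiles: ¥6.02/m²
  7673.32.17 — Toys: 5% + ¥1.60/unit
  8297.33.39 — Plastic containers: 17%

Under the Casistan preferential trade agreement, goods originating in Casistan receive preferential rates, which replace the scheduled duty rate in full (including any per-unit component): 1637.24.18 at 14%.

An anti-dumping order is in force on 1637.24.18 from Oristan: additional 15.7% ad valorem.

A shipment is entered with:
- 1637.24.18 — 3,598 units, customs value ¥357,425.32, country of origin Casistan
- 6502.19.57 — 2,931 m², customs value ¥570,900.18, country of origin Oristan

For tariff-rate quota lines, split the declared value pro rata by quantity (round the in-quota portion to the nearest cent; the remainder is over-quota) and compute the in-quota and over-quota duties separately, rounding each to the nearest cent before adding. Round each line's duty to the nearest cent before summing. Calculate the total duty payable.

¥160,165.23

Line 1 (1637.24.18, Casistan, 3,598 units, ¥357,425.32):
Base rate for 1637.24.18 is 22.5%.
Origin Casistan qualifies under the Karovia–Casistan agreement and 1637.24.18 is covered: preferential rate 14% applies instead.
The additional-duty order on 1637.24.18 targets Oristan, not Casistan; it does not apply.
Duty = ¥357,425.32 × 14% = ¥50,039.54.
Line 2 (6502.19.57, Oristan, 2,931 m², ¥570,900.18):
Code 6502.19.57 is under a tariff-rate quota (threshold 1,627 m²). In-quota: 1,627 m² at 7.5%; over-quota: 1,304 m² at 34%.
Pro-rata value split: in-quota = ¥570,900.18 × 1,627/2,931 = ¥316,907.06; over-quota = ¥570,900.18 − ¥316,907.06 = ¥253,993.12.
In-quota duty = ¥316,907.06 × 7.5% = ¥23,768.03. Over-quota duty = ¥253,993.12 × 34% = ¥86,357.66.
Line duty = ¥23,768.03 + ¥86,357.66 = ¥110,125.69.
Total = ¥50,039.54 + ¥110,125.69 = ¥160,165.23.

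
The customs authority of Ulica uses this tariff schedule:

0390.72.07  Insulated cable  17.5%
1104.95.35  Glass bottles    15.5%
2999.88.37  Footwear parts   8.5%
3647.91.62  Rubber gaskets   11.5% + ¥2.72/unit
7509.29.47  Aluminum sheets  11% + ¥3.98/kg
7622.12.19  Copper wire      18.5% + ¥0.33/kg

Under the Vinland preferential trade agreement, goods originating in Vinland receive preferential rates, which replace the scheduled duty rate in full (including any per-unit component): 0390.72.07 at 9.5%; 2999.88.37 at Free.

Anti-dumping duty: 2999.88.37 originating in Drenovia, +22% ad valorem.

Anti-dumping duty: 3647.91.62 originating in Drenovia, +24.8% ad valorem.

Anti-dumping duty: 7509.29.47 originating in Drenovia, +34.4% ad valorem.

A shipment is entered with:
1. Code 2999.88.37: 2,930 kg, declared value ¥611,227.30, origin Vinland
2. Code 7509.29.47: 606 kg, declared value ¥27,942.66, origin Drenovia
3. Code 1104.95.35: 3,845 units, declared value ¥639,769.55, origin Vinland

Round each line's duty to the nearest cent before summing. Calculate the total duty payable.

¥114,262.13

Line 1 (2999.88.37, Vinland, 2,930 kg, ¥611,227.30):
Base rate for 2999.88.37 is 8.5%.
Origin Vinland qualifies under the Ulica–Vinland agreement and 2999.88.37 is covered: preferential rate Free applies instead.
The additional-duty order on 2999.88.37 targets Drenovia, not Vinland; it does not apply.
Duty = ¥611,227.30 × 0% = ¥0.00.
Line 2 (7509.29.47, Drenovia, 606 kg, ¥27,942.66):
Base rate for 7509.29.47 is 11% + ¥3.98/kg.
Additional duty on 7509.29.47 from Drenovia: +34.4%. Applied ad valorem rate: 11% + 34.4% = 45.4%.
Duty = ¥27,942.66 × 45.4% + 606 × ¥3.98 = ¥15,097.85.
Line 3 (1104.95.35, Vinland, 3,845 units, ¥639,769.55):
Base rate for 1104.95.35 is 15.5%.
Origin Vinland is the FTA partner but 1104.95.35 is not on the preference list; base rate stands.
Duty = ¥639,769.55 × 15.5% = ¥99,164.28.
Total = ¥0.00 + ¥15,097.85 + ¥99,164.28 = ¥114,262.13.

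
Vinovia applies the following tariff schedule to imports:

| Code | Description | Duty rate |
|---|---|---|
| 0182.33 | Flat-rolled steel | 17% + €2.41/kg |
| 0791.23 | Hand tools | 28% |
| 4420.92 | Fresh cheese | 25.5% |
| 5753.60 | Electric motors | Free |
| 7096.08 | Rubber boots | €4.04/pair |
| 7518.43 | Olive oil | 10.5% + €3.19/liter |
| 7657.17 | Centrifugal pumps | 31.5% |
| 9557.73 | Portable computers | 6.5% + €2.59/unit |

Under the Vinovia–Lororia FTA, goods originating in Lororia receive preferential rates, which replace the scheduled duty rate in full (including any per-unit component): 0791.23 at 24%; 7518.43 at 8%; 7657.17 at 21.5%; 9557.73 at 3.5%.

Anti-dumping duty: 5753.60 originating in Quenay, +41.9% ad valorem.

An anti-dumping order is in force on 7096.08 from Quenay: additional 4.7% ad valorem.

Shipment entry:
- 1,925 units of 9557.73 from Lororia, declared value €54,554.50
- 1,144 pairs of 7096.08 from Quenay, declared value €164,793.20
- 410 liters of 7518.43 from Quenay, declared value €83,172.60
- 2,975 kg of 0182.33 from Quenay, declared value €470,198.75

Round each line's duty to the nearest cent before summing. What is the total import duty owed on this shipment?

€111,421.01

Line 1 (9557.73, Lororia, 1,925 units, €54,554.50):
Base rate for 9557.73 is 6.5% + €2.59/unit.
Origin Lororia qualifies under the Vinovia–Lororia agreement and 9557.73 is covered: preferential rate 3.5% applies instead.
Duty = €54,554.50 × 3.5% = €1,909.41.
Line 2 (7096.08, Quenay, 1,144 pairs, €164,793.20):
Base rate for 7096.08 is €4.04/pair.
Additional duty on 7096.08 from Quenay: +4.7% ad valorem. Applied ad valorem rate = 4.7%.
Duty = €164,793.20 × 4.7% + 1,144 × €4.04 = €12,367.04.
Line 3 (7518.43, Quenay, 410 liters, €83,172.60):
Base rate for 7518.43 is 10.5% + €3.19/liter.
7518.43 has an FTA preferential rate, but origin Quenay is not Lororia; base rate stands.
Duty = €83,172.60 × 10.5% + 410 × €3.19 = €10,041.02.
Line 4 (0182.33, Quenay, 2,975 kg, €470,198.75):
Base rate for 0182.33 is 17% + €2.41/kg.
Duty = €470,198.75 × 17% + 2,975 × €2.41 = €87,103.54.
Total = €1,909.41 + €12,367.04 + €10,041.02 + €87,103.54 = €111,421.01.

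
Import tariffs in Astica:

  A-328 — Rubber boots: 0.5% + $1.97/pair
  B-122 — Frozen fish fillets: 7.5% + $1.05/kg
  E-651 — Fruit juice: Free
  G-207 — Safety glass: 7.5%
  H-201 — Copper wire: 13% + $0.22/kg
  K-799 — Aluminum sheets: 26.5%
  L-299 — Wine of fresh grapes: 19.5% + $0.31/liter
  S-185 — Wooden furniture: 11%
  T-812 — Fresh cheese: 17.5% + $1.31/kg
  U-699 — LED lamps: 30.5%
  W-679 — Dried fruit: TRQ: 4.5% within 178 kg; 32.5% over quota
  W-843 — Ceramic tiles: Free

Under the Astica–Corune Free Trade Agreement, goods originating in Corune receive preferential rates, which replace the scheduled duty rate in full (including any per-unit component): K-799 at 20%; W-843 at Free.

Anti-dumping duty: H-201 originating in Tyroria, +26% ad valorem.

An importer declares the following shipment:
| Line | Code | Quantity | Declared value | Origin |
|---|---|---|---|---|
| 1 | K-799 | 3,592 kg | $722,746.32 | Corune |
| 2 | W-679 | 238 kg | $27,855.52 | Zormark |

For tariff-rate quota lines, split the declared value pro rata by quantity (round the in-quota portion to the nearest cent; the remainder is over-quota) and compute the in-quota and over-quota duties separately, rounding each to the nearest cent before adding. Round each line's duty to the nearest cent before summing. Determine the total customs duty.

Line 1 (K-799, Corune, 3,592 kg, $722,746.32):
Base rate for K-799 is 26.5%.
Origin Corune qualifies under the Astica–Corune agreement and K-799 is covered: preferential rate 20% applies instead.
Duty = $722,746.32 × 20% = $144,549.26.
Line 2 (W-679, Zormark, 238 kg, $27,855.52):
Code W-679 is under a tariff-rate quota (threshold 178 kg). In-quota: 178 kg at 4.5%; over-quota: 60 kg at 32.5%.
Pro-rata value split: in-quota = $27,855.52 × 178/238 = $20,833.12; over-quota = $27,855.52 − $20,833.12 = $7,022.40.
In-quota duty = $20,833.12 × 4.5% = $937.49. Over-quota duty = $7,022.40 × 32.5% = $2,282.28.
Line duty = $937.49 + $2,282.28 = $3,219.77.
Total = $144,549.26 + $3,219.77 = $147,769.03.

$147,769.03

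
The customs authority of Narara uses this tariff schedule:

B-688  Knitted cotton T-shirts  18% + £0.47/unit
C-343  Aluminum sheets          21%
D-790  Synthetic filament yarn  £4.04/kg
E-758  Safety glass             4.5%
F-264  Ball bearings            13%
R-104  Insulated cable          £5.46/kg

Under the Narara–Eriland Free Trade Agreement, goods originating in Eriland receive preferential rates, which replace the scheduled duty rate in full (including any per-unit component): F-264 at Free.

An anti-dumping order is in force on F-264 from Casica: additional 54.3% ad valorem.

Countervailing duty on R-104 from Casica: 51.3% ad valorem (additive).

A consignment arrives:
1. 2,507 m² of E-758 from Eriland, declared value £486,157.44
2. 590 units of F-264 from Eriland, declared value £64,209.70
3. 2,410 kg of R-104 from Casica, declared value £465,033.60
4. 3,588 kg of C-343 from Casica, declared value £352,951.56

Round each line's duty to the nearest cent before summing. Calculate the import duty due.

Line 1 (E-758, Eriland, 2,507 m², £486,157.44):
Base rate for E-758 is 4.5%.
Origin Eriland is the FTA partner but E-758 is not on the preference list; base rate stands.
Duty = £486,157.44 × 4.5% = £21,877.08.
Line 2 (F-264, Eriland, 590 units, £64,209.70):
Base rate for F-264 is 13%.
Origin Eriland qualifies under the Narara–Eriland agreement and F-264 is covered: preferential rate Free applies instead.
The additional-duty order on F-264 targets Casica, not Eriland; it does not apply.
Duty = £64,209.70 × 0% = £0.00.
Line 3 (R-104, Casica, 2,410 kg, £465,033.60):
Base rate for R-104 is £5.46/kg.
Additional duty on R-104 from Casica: +51.3% ad valorem. Applied ad valorem rate = 51.3%.
Duty = £465,033.60 × 51.3% + 2,410 × £5.46 = £251,720.84.
Line 4 (C-343, Casica, 3,588 kg, £352,951.56):
Base rate for C-343 is 21%.
Duty = £352,951.56 × 21% = £74,119.83.
Total = £21,877.08 + £0.00 + £251,720.84 + £74,119.83 = £347,717.75.

£347,717.75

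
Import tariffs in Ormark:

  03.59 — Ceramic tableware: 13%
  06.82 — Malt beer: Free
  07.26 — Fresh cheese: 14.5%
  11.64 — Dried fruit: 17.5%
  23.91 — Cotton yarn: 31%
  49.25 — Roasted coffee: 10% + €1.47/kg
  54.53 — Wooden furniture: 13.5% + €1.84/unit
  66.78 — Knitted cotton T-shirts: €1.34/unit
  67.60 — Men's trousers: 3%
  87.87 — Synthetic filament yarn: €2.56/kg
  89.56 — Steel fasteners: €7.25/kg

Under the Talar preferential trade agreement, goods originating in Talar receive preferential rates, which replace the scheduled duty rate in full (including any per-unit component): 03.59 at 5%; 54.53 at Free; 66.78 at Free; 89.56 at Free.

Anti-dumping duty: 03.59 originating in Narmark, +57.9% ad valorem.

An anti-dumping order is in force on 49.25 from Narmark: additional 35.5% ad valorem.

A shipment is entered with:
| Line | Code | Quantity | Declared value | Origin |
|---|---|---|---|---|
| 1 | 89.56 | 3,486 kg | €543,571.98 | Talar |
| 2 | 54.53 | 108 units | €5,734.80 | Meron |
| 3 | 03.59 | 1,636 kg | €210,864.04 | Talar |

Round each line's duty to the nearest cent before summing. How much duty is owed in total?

€11,516.12

Line 1 (89.56, Talar, 3,486 kg, €543,571.98):
Base rate for 89.56 is €7.25/kg.
Origin Talar qualifies under the Ormark–Talar agreement and 89.56 is covered: preferential rate Free applies instead.
Duty = €543,571.98 × 0% = €0.00.
Line 2 (54.53, Meron, 108 units, €5,734.80):
Base rate for 54.53 is 13.5% + €1.84/unit.
54.53 has an FTA preferential rate, but origin Meron is not Talar; base rate stands.
Duty = €5,734.80 × 13.5% + 108 × €1.84 = €972.92.
Line 3 (03.59, Talar, 1,636 kg, €210,864.04):
Base rate for 03.59 is 13%.
Origin Talar qualifies under the Ormark–Talar agreement and 03.59 is covered: preferential rate 5% applies instead.
The additional-duty order on 03.59 targets Narmark, not Talar; it does not apply.
Duty = €210,864.04 × 5% = €10,543.20.
Total = €0.00 + €972.92 + €10,543.20 = €11,516.12.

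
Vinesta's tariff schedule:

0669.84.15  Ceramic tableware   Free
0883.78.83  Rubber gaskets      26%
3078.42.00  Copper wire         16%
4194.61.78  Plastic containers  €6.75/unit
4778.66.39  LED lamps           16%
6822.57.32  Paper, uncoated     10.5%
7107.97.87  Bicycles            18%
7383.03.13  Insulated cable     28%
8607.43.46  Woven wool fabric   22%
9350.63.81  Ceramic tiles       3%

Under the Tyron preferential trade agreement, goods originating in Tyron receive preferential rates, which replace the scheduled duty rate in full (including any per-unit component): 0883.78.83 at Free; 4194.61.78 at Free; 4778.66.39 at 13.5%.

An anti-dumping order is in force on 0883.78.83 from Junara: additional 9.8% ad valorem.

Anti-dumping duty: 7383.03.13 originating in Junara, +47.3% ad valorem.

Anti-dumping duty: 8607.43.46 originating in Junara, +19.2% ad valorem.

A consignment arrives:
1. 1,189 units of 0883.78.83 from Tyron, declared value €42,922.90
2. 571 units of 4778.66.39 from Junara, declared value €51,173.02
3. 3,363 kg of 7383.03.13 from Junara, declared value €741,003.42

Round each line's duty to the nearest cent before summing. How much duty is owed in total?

€566,163.26

Line 1 (0883.78.83, Tyron, 1,189 units, €42,922.90):
Base rate for 0883.78.83 is 26%.
Origin Tyron qualifies under the Vinesta–Tyron agreement and 0883.78.83 is covered: preferential rate Free applies instead.
The additional-duty order on 0883.78.83 targets Junara, not Tyron; it does not apply.
Duty = €42,922.90 × 0% = €0.00.
Line 2 (4778.66.39, Junara, 571 units, €51,173.02):
Base rate for 4778.66.39 is 16%.
4778.66.39 has an FTA preferential rate, but origin Junara is not Tyron; base rate stands.
Duty = €51,173.02 × 16% = €8,187.68.
Line 3 (7383.03.13, Junara, 3,363 kg, €741,003.42):
Base rate for 7383.03.13 is 28%.
Additional duty on 7383.03.13 from Junara: +47.3%. Applied ad valorem rate: 28% + 47.3% = 75.3%.
Duty = €741,003.42 × 75.3% = €557,975.58.
Total = €0.00 + €8,187.68 + €557,975.58 = €566,163.26.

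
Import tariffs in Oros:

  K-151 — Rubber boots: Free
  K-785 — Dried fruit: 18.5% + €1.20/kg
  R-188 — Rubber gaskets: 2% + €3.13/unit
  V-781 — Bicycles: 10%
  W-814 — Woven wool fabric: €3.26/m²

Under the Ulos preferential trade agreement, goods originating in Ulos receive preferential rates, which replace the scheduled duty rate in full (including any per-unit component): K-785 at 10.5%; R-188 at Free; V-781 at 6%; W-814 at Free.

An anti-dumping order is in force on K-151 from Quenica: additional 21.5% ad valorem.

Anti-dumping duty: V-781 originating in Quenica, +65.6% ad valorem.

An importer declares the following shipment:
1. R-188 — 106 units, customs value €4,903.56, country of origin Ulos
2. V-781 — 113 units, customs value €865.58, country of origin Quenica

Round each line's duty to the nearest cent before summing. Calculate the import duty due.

Line 1 (R-188, Ulos, 106 units, €4,903.56):
Base rate for R-188 is 2% + €3.13/unit.
Origin Ulos qualifies under the Oros–Ulos agreement and R-188 is covered: preferential rate Free applies instead.
Duty = €4,903.56 × 0% = €0.00.
Line 2 (V-781, Quenica, 113 units, €865.58):
Base rate for V-781 is 10%.
V-781 has an FTA preferential rate, but origin Quenica is not Ulos; base rate stands.
Additional duty on V-781 from Quenica: +65.6%. Applied ad valorem rate: 10% + 65.6% = 75.6%.
Duty = €865.58 × 75.6% = €654.38.
Total = €0.00 + €654.38 = €654.38.

€654.38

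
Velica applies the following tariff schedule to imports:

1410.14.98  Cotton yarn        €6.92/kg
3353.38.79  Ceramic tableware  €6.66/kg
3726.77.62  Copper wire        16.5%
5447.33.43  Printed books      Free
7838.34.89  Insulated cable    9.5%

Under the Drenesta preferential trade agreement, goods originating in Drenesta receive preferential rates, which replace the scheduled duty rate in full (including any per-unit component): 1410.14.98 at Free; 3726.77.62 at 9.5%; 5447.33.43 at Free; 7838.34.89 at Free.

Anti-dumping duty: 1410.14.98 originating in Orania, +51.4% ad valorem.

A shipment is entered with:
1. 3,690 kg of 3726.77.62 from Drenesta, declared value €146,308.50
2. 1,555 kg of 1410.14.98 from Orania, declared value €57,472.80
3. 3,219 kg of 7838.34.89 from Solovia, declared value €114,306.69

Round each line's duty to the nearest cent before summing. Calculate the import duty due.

Line 1 (3726.77.62, Drenesta, 3,690 kg, €146,308.50):
Base rate for 3726.77.62 is 16.5%.
Origin Drenesta qualifies under the Velica–Drenesta agreement and 3726.77.62 is covered: preferential rate 9.5% applies instead.
Duty = €146,308.50 × 9.5% = €13,899.31.
Line 2 (1410.14.98, Orania, 1,555 kg, €57,472.80):
Base rate for 1410.14.98 is €6.92/kg.
1410.14.98 has an FTA preferential rate, but origin Orania is not Drenesta; base rate stands.
Additional duty on 1410.14.98 from Orania: +51.4% ad valorem. Applied ad valorem rate = 51.4%.
Duty = €57,472.80 × 51.4% + 1,555 × €6.92 = €40,301.62.
Line 3 (7838.34.89, Solovia, 3,219 kg, €114,306.69):
Base rate for 7838.34.89 is 9.5%.
7838.34.89 has an FTA preferential rate, but origin Solovia is not Drenesta; base rate stands.
Duty = €114,306.69 × 9.5% = €10,859.14.
Total = €13,899.31 + €40,301.62 + €10,859.14 = €65,060.07.

€65,060.07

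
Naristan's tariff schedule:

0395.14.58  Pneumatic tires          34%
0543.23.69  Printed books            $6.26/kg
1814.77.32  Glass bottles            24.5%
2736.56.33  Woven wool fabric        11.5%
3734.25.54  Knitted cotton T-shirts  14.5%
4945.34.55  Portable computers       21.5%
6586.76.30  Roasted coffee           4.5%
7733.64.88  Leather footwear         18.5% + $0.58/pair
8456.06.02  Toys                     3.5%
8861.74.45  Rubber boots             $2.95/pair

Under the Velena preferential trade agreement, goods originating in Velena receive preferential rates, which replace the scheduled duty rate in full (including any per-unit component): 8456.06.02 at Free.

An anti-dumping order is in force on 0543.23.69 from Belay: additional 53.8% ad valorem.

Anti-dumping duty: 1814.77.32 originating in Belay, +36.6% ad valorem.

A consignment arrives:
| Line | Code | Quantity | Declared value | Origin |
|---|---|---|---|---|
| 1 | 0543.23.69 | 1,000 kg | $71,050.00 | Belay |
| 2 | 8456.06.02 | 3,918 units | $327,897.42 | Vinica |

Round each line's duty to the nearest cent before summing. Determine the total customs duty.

$55,961.31

Line 1 (0543.23.69, Belay, 1,000 kg, $71,050.00):
Base rate for 0543.23.69 is $6.26/kg.
Additional duty on 0543.23.69 from Belay: +53.8% ad valorem. Applied ad valorem rate = 53.8%.
Duty = $71,050.00 × 53.8% + 1,000 × $6.26 = $44,484.90.
Line 2 (8456.06.02, Vinica, 3,918 units, $327,897.42):
Base rate for 8456.06.02 is 3.5%.
8456.06.02 has an FTA preferential rate, but origin Vinica is not Velena; base rate stands.
Duty = $327,897.42 × 3.5% = $11,476.41.
Total = $44,484.90 + $11,476.41 = $55,961.31.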